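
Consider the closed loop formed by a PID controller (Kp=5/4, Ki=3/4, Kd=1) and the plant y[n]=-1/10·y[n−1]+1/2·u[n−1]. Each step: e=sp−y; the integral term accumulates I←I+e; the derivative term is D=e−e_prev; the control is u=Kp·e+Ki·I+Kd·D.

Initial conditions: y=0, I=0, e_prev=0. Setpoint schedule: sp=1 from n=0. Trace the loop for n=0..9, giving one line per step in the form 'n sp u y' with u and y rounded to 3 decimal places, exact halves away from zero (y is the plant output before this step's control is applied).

0 1 3.000 0.000
1 1 -1.750 1.500
2 1 6.950 -1.025
3 1 -7.864 3.578
4 1 18.407 -4.290
5 1 -27.259 9.632
6 1 52.864 -14.593
7 1 -87.119 27.892
8 1 157.917 -46.349
9 1 -270.638 83.594

(exact arithmetic carried between steps; '≈' marks a value shown rounded to 6 d.p. or computed from one; I and e_prev carry over from the previous line; the table rounds u and y to 3 d.p., halves away from zero)
n=0: y=0, sp=1, e=sp−y=1; I=1, D=e−e_prev=1; u=5/4·1+3/4·1+1·1=3; next y=-1/10·0+1/2·3=1.5
n=1: y=1.5, sp=1, e=sp−y=-0.5; I=0.5, D=e−e_prev=-1.5; u=5/4·(-0.5)+3/4·0.5+1·(-1.5)=-1.75; next y=-1/10·1.5+1/2·(-1.75)=-1.025
n=2: y=-1.025, sp=1, e=sp−y=2.025; I=2.525, D=e−e_prev=2.525; u=5/4·2.025+3/4·2.525+1·2.525=6.95; next y=-1/10·(-1.025)+1/2·6.95=3.5775
n=3: y=3.5775, sp=1, e=sp−y=-2.5775; I=-0.0525, D=e−e_prev=-4.6025; u=5/4·(-2.5775)+3/4·(-0.0525)+1·(-4.6025)=-7.86375; next y=-1/10·3.5775+1/2·(-7.86375)=-4.289625
n=4: y=-4.289625, sp=1, e=sp−y=5.289625; I=5.237125, D=e−e_prev=7.867125; u=5/4·5.289625+3/4·5.237125+1·7.867125=18.407; next y=-1/10·(-4.289625)+1/2·18.407≈9.632463
n=5: y≈9.632463, sp=1, e=sp−y≈-8.632463; I≈-3.395338, D=e−e_prev≈-13.922088; u=5/4·(-8.632463)+3/4·(-3.395338)+1·(-13.922088)≈-27.259169; next y=-1/10·9.632463+1/2·(-27.259169)≈-14.592831
n=6: y≈-14.592831, sp=1, e=sp−y≈15.592831; I≈12.197493, D=e−e_prev≈24.225293; u=5/4·15.592831+3/4·12.197493+1·24.225293≈52.864451; next y=-1/10·(-14.592831)+1/2·52.864451≈27.891509
n=7: y≈27.891509, sp=1, e=sp−y≈-26.891509; I≈-14.694016, D=e−e_prev≈-42.484339; u=5/4·(-26.891509)+3/4·(-14.694016)+1·(-42.484339)≈-87.119237; next y=-1/10·27.891509+1/2·(-87.119237)≈-46.348769
n=8: y≈-46.348769, sp=1, e=sp−y≈47.348769; I≈32.654754, D=e−e_prev≈74.240278; u=5/4·47.348769+3/4·32.654754+1·74.240278≈157.917305; next y=-1/10·(-46.348769)+1/2·157.917305≈83.593529
n=9: y≈83.593529, sp=1, e=sp−y≈-82.593529; I≈-49.938776, D=e−e_prev≈-129.942299; u=5/4·(-82.593529)+3/4·(-49.938776)+1·(-129.942299)≈-270.638292; next y=-1/10·83.593529+1/2·(-270.638292)≈-143.678499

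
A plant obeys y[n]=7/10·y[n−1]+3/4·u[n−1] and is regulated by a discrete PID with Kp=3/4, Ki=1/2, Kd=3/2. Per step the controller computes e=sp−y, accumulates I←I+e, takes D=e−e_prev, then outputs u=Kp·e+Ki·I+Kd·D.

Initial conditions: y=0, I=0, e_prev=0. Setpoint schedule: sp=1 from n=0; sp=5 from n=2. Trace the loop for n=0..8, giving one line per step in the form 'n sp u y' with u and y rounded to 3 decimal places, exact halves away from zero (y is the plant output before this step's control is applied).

0 1 2.750 0.000
1 1 -3.922 2.063
2 5 19.431 -1.498
3 5 -29.972 13.525
4 5 61.275 -13.012
5 5 -106.639 36.848
6 5 202.570 -54.186
7 5 -366.891 113.997
8 5 681.645 -195.370

(exact arithmetic carried between steps; '≈' marks a value shown rounded to 6 d.p. or computed from one; I and e_prev carry over from the previous line; the table rounds u and y to 3 d.p., halves away from zero)
n=0: y=0, sp=1, e=sp−y=1; I=1, D=e−e_prev=1; u=3/4·1+1/2·1+3/2·1=2.75; next y=7/10·0+3/4·2.75=2.0625
n=1: y=2.0625, sp=1, e=sp−y=-1.0625; I=-0.0625, D=e−e_prev=-2.0625; u=3/4·(-1.0625)+1/2·(-0.0625)+3/2·(-2.0625)=-3.921875; next y=7/10·2.0625+3/4·(-3.921875)≈-1.497656
n=2: y≈-1.497656, sp=5, e=sp−y≈6.497656; I≈6.435156, D=e−e_prev≈7.560156; u=3/4·6.497656+1/2·6.435156+3/2·7.560156≈19.431055; next y=7/10·(-1.497656)+3/4·19.431055≈13.524932
n=3: y≈13.524932, sp=5, e=sp−y≈-8.524932; I≈-2.089775, D=e−e_prev≈-15.022588; u=3/4·(-8.524932)+1/2·(-2.089775)+3/2·(-15.022588)≈-29.972468; next y=7/10·13.524932+3/4·(-29.972468)≈-13.011899
n=4: y≈-13.011899, sp=5, e=sp−y≈18.011899; I≈15.922124, D=e−e_prev≈26.536831; u=3/4·18.011899+1/2·15.922124+3/2·26.536831≈61.275232; next y=7/10·(-13.011899)+3/4·61.275232≈36.848095
n=5: y≈36.848095, sp=5, e=sp−y≈-31.848095; I≈-15.925971, D=e−e_prev≈-49.859994; u=3/4·(-31.848095)+1/2·(-15.925971)+3/2·(-49.859994)≈-106.639047; next y=7/10·36.848095+3/4·(-106.639047)≈-54.185619
n=6: y≈-54.185619, sp=5, e=sp−y≈59.185619; I≈43.259648, D=e−e_prev≈91.033714; u=3/4·59.185619+1/2·43.259648+3/2·91.033714≈202.569609; next y=7/10·(-54.185619)+3/4·202.569609≈113.997274
n=7: y≈113.997274, sp=5, e=sp−y≈-108.997274; I≈-65.737626, D=e−e_prev≈-168.182893; u=3/4·(-108.997274)+1/2·(-65.737626)+3/2·(-168.182893)≈-366.891107; next y=7/10·113.997274+3/4·(-366.891107)≈-195.370239
n=8: y≈-195.370239, sp=5, e=sp−y≈200.370239; I≈134.632613, D=e−e_prev≈309.367512; u=3/4·200.370239+1/2·134.632613+3/2·309.367512≈681.645254; next y=7/10·(-195.370239)+3/4·681.645254≈374.474774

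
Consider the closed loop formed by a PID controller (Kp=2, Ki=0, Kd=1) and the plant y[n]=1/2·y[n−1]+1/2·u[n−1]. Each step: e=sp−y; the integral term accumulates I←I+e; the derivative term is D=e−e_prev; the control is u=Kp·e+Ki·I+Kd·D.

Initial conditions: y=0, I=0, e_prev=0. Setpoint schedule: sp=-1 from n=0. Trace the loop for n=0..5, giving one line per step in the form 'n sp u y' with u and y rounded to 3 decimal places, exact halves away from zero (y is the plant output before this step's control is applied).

0 -1 -3.000 0.000
1 -1 2.500 -1.500
2 -1 -5.000 0.500
3 -1 5.250 -2.250
4 -1 -8.750 1.500
5 -1 10.375 -3.625

(exact arithmetic carried between steps; '≈' marks a value shown rounded to 6 d.p. or computed from one; I and e_prev carry over from the previous line; the table rounds u and y to 3 d.p., halves away from zero)
n=0: y=0, sp=-1, e=sp−y=-1; I=-1, D=e−e_prev=-1; u=2·(-1)+0·(-1)+1·(-1)=-3; next y=1/2·0+1/2·(-3)=-1.5
n=1: y=-1.5, sp=-1, e=sp−y=0.5; I=-0.5, D=e−e_prev=1.5; u=2·0.5+0·(-0.5)+1·1.5=2.5; next y=1/2·(-1.5)+1/2·2.5=0.5
n=2: y=0.5, sp=-1, e=sp−y=-1.5; I=-2, D=e−e_prev=-2; u=2·(-1.5)+0·(-2)+1·(-2)=-5; next y=1/2·0.5+1/2·(-5)=-2.25
n=3: y=-2.25, sp=-1, e=sp−y=1.25; I=-0.75, D=e−e_prev=2.75; u=2·1.25+0·(-0.75)+1·2.75=5.25; next y=1/2·(-2.25)+1/2·5.25=1.5
n=4: y=1.5, sp=-1, e=sp−y=-2.5; I=-3.25, D=e−e_prev=-3.75; u=2·(-2.5)+0·(-3.25)+1·(-3.75)=-8.75; next y=1/2·1.5+1/2·(-8.75)=-3.625
n=5: y=-3.625, sp=-1, e=sp−y=2.625; I=-0.625, D=e−e_prev=5.125; u=2·2.625+0·(-0.625)+1·5.125=10.375; next y=1/2·(-3.625)+1/2·10.375=3.375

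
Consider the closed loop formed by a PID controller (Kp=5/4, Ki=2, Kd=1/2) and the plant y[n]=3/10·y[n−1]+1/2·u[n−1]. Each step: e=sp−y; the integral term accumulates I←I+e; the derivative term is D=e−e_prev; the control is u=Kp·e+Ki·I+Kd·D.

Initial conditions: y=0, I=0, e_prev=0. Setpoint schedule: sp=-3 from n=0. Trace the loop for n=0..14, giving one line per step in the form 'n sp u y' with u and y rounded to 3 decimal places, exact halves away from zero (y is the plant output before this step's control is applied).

(exact arithmetic carried between steps; '≈' marks a value shown rounded to 6 d.p. or computed from one; I and e_prev carry over from the previous line; the table rounds u and y to 3 d.p., halves away from zero)
n=0: y=0, sp=-3, e=sp−y=-3; I=-3, D=e−e_prev=-3; u=5/4·(-3)+2·(-3)+1/2·(-3)=-11.25; next y=3/10·0+1/2·(-11.25)=-5.625
n=1: y=-5.625, sp=-3, e=sp−y=2.625; I=-0.375, D=e−e_prev=5.625; u=5/4·2.625+2·(-0.375)+1/2·5.625=5.34375; next y=3/10·(-5.625)+1/2·5.34375=0.984375
n=2: y=0.984375, sp=-3, e=sp−y=-3.984375; I=-4.359375, D=e−e_prev=-6.609375; u=5/4·(-3.984375)+2·(-4.359375)+1/2·(-6.609375)≈-17.003906; next y=3/10·0.984375+1/2·(-17.003906)≈-8.206641
n=3: y≈-8.206641, sp=-3, e=sp−y≈5.206641; I≈0.847266, D=e−e_prev≈9.191016; u=5/4·5.206641+2·0.847266+1/2·9.191016≈12.798340; next y=3/10·(-8.206641)+1/2·12.798340≈3.937178
n=4: y≈3.937178, sp=-3, e=sp−y≈-6.937178; I≈-6.089912, D=e−e_prev≈-12.143818; u=5/4·(-6.937178)+2·(-6.089912)+1/2·(-12.143818)≈-26.923206; next y=3/10·3.937178+1/2·(-26.923206)≈-12.280449
n=5: y≈-12.280449, sp=-3, e=sp−y≈9.280449; I≈3.190537, D=e−e_prev≈16.217627; u=5/4·9.280449+2·3.190537+1/2·16.217627≈26.090450; next y=3/10·(-12.280449)+1/2·26.090450≈9.361090
n=6: y≈9.361090, sp=-3, e=sp−y≈-12.361090; I≈-9.170553, D=e−e_prev≈-21.641540; u=5/4·(-12.361090)+2·(-9.170553)+1/2·(-21.641540)≈-44.613238; next y=3/10·9.361090+1/2·(-44.613238)≈-19.498292
n=7: y≈-19.498292, sp=-3, e=sp−y≈16.498292; I≈7.327739, D=e−e_prev≈28.859382; u=5/4·16.498292+2·7.327739+1/2·28.859382≈49.708035; next y=3/10·(-19.498292)+1/2·49.708035≈19.004530
n=8: y≈19.004530, sp=-3, e=sp−y≈-22.004530; I≈-14.676791, D=e−e_prev≈-38.502822; u=5/4·(-22.004530)+2·(-14.676791)+1/2·(-38.502822)≈-76.110654; next y=3/10·19.004530+1/2·(-76.110654)≈-32.353968
n=9: y≈-32.353968, sp=-3, e=sp−y≈29.353968; I≈14.677178, D=e−e_prev≈51.358498; u=5/4·29.353968+2·14.677178+1/2·51.358498≈91.726064; next y=3/10·(-32.353968)+1/2·91.726064≈36.156842
n=10: y≈36.156842, sp=-3, e=sp−y≈-39.156842; I≈-24.479664, D=e−e_prev≈-68.510810; u=5/4·(-39.156842)+2·(-24.479664)+1/2·(-68.510810)≈-132.160786; next y=3/10·36.156842+1/2·(-132.160786)≈-55.233340
n=11: y≈-55.233340, sp=-3, e=sp−y≈52.233340; I≈27.753676, D=e−e_prev≈91.390182; u=5/4·52.233340+2·27.753676+1/2·91.390182≈166.494118; next y=3/10·(-55.233340)+1/2·166.494118≈66.677057
n=12: y≈66.677057, sp=-3, e=sp−y≈-69.677057; I≈-41.923381, D=e−e_prev≈-121.910397; u=5/4·(-69.677057)+2·(-41.923381)+1/2·(-121.910397)≈-231.898282; next y=3/10·66.677057+1/2·(-231.898282)≈-95.946024
n=13: y≈-95.946024, sp=-3, e=sp−y≈92.946024; I≈51.022643, D=e−e_prev≈162.623081; u=5/4·92.946024+2·51.022643+1/2·162.623081≈299.539356; next y=3/10·(-95.946024)+1/2·299.539356≈120.985871
n=14: y≈120.985871, sp=-3, e=sp−y≈-123.985871; I≈-72.963228, D=e−e_prev≈-216.931895; u=5/4·(-123.985871)+2·(-72.963228)+1/2·(-216.931895)≈-409.374742; next y=3/10·120.985871+1/2·(-409.374742)≈-168.391610

0 -3 -11.250 0.000
1 -3 5.344 -5.625
2 -3 -17.004 0.984
3 -3 12.798 -8.207
4 -3 -26.923 3.937
5 -3 26.090 -12.280
6 -3 -44.613 9.361
7 -3 49.708 -19.498
8 -3 -76.111 19.005
9 -3 91.726 -32.354
10 -3 -132.161 36.157
11 -3 166.494 -55.233
12 -3 -231.898 66.677
13 -3 299.539 -95.946
14 -3 -409.375 120.986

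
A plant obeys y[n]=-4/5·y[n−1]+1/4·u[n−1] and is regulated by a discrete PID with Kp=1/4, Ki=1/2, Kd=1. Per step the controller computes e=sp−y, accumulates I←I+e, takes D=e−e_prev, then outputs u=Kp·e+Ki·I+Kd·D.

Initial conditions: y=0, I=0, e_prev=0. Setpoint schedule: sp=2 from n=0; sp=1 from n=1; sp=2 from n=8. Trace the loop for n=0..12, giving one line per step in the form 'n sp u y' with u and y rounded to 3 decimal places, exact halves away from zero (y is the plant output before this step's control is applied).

0 2 3.500 0.000
1 1 -0.781 0.875
2 1 4.254 -0.895
3 1 -1.250 1.780
4 1 7.189 -1.736
5 1 -3.574 3.186
6 1 11.856 -3.442
7 1 -8.582 5.718
8 2 21.735 -6.720
9 2 -18.019 10.810
10 2 37.039 -13.153
11 2 -36.982 19.782
12 2 65.554 -25.071

(exact arithmetic carried between steps; '≈' marks a value shown rounded to 6 d.p. or computed from one; I and e_prev carry over from the previous line; the table rounds u and y to 3 d.p., halves away from zero)
n=0: y=0, sp=2, e=sp−y=2; I=2, D=e−e_prev=2; u=1/4·2+1/2·2+1·2=3.5; next y=-4/5·0+1/4·3.5=0.875
n=1: y=0.875, sp=1, e=sp−y=0.125; I=2.125, D=e−e_prev=-1.875; u=1/4·0.125+1/2·2.125+1·(-1.875)=-0.78125; next y=-4/5·0.875+1/4·(-0.78125)≈-0.895313
n=2: y≈-0.895313, sp=1, e=sp−y≈1.895313; I≈4.020313, D=e−e_prev≈1.770313; u=1/4·1.895313+1/2·4.020313+1·1.770313≈4.254297; next y=-4/5·(-0.895313)+1/4·4.254297≈1.779824
n=3: y≈1.779824, sp=1, e=sp−y≈-0.779824; I≈3.240488, D=e−e_prev≈-2.675137; u=1/4·(-0.779824)+1/2·3.240488+1·(-2.675137)≈-1.249849; next y=-4/5·1.779824+1/4·(-1.249849)≈-1.736322
n=4: y≈-1.736322, sp=1, e=sp−y≈2.736322; I≈5.976810, D=e−e_prev≈3.516146; u=1/4·2.736322+1/2·5.976810+1·3.516146≈7.188631; next y=-4/5·(-1.736322)+1/4·7.188631≈3.186215
n=5: y≈3.186215, sp=1, e=sp−y≈-2.186215; I≈3.790595, D=e−e_prev≈-4.922537; u=1/4·(-2.186215)+1/2·3.790595+1·(-4.922537)≈-3.573793; next y=-4/5·3.186215+1/4·(-3.573793)≈-3.442420
n=6: y≈-3.442420, sp=1, e=sp−y≈4.442420; I≈8.233015, D=e−e_prev≈6.628635; u=1/4·4.442420+1/2·8.233015+1·6.628635≈11.855748; next y=-4/5·(-3.442420)+1/4·11.855748≈5.717873
n=7: y≈5.717873, sp=1, e=sp−y≈-4.717873; I≈3.515142, D=e−e_prev≈-9.160293; u=1/4·(-4.717873)+1/2·3.515142+1·(-9.160293)≈-8.582191; next y=-4/5·5.717873+1/4·(-8.582191)≈-6.719846
n=8: y≈-6.719846, sp=2, e=sp−y≈8.719846; I≈12.234988, D=e−e_prev≈13.437719; u=1/4·8.719846+1/2·12.234988+1·13.437719≈21.735175; next y=-4/5·(-6.719846)+1/4·21.735175≈10.809671
n=9: y≈10.809671, sp=2, e=sp−y≈-8.809671; I≈3.425317, D=e−e_prev≈-17.529517; u=1/4·(-8.809671)+1/2·3.425317+1·(-17.529517)≈-18.019276; next y=-4/5·10.809671+1/4·(-18.019276)≈-13.152555
n=10: y≈-13.152555, sp=2, e=sp−y≈15.152555; I≈18.577873, D=e−e_prev≈23.962226; u=1/4·15.152555+1/2·18.577873+1·23.962226≈37.039301; next y=-4/5·(-13.152555)+1/4·37.039301≈19.781870
n=11: y≈19.781870, sp=2, e=sp−y≈-17.781870; I≈0.796003, D=e−e_prev≈-32.934425; u=1/4·(-17.781870)+1/2·0.796003+1·(-32.934425)≈-36.981891; next y=-4/5·19.781870+1/4·(-36.981891)≈-25.070968
n=12: y≈-25.070968, sp=2, e=sp−y≈27.070968; I≈27.866972, D=e−e_prev≈44.852838; u=1/4·27.070968+1/2·27.866972+1·44.852838≈65.554066; next y=-4/5·(-25.070968)+1/4·65.554066≈36.445291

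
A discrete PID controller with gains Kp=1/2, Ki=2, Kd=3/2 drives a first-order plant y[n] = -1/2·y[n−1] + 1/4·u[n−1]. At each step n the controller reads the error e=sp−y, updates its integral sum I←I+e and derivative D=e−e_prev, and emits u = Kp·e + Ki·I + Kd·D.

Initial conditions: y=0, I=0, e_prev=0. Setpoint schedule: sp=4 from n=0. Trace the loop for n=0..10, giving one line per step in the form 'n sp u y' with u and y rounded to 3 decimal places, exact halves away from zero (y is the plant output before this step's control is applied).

(exact arithmetic carried between steps; '≈' marks a value shown rounded to 6 d.p. or computed from one; I and e_prev carry over from the previous line; the table rounds u and y to 3 d.p., halves away from zero)
n=0: y=0, sp=4, e=sp−y=4; I=4, D=e−e_prev=4; u=1/2·4+2·4+3/2·4=16; next y=-1/2·0+1/4·16=4
n=1: y=4, sp=4, e=sp−y=0; I=4, D=e−e_prev=-4; u=1/2·0+2·4+3/2·(-4)=2; next y=-1/2·4+1/4·2=-1.5
n=2: y=-1.5, sp=4, e=sp−y=5.5; I=9.5, D=e−e_prev=5.5; u=1/2·5.5+2·9.5+3/2·5.5=30; next y=-1/2·(-1.5)+1/4·30=8.25
n=3: y=8.25, sp=4, e=sp−y=-4.25; I=5.25, D=e−e_prev=-9.75; u=1/2·(-4.25)+2·5.25+3/2·(-9.75)=-6.25; next y=-1/2·8.25+1/4·(-6.25)=-5.6875
n=4: y=-5.6875, sp=4, e=sp−y=9.6875; I=14.9375, D=e−e_prev=13.9375; u=1/2·9.6875+2·14.9375+3/2·13.9375=55.625; next y=-1/2·(-5.6875)+1/4·55.625=16.75
n=5: y=16.75, sp=4, e=sp−y=-12.75; I=2.1875, D=e−e_prev=-22.4375; u=1/2·(-12.75)+2·2.1875+3/2·(-22.4375)=-35.65625; next y=-1/2·16.75+1/4·(-35.65625)≈-17.289063
n=6: y≈-17.289063, sp=4, e=sp−y≈21.289063; I≈23.476563, D=e−e_prev≈34.039063; u=1/2·21.289063+2·23.476563+3/2·34.039063≈108.65625; next y=-1/2·(-17.289063)+1/4·108.65625≈35.808594
n=7: y≈35.808594, sp=4, e=sp−y≈-31.808594; I≈-8.332031, D=e−e_prev≈-53.097656; u=1/2·(-31.808594)+2·(-8.332031)+3/2·(-53.097656)≈-112.214844; next y=-1/2·35.808594+1/4·(-112.214844)≈-45.958008
n=8: y≈-45.958008, sp=4, e=sp−y≈49.958008; I≈41.625977, D=e−e_prev≈81.766602; u=1/2·49.958008+2·41.625977+3/2·81.766602≈230.880859; next y=-1/2·(-45.958008)+1/4·230.880859≈80.699219
n=9: y≈80.699219, sp=4, e=sp−y≈-76.699219; I≈-35.073242, D=e−e_prev≈-126.657227; u=1/2·(-76.699219)+2·(-35.073242)+3/2·(-126.657227)≈-298.481934; next y=-1/2·80.699219+1/4·(-298.481934)≈-114.970093
n=10: y≈-114.970093, sp=4, e=sp−y≈118.970093; I≈83.896851, D=e−e_prev≈195.669312; u=1/2·118.970093+2·83.896851+3/2·195.669312≈520.782715; next y=-1/2·(-114.970093)+1/4·520.782715≈187.680725

0 4 16.000 0.000
1 4 2.000 4.000
2 4 30.000 -1.500
3 4 -6.250 8.250
4 4 55.625 -5.688
5 4 -35.656 16.750
6 4 108.656 -17.289
7 4 -112.215 35.809
8 4 230.881 -45.958
9 4 -298.482 80.699
10 4 520.783 -114.970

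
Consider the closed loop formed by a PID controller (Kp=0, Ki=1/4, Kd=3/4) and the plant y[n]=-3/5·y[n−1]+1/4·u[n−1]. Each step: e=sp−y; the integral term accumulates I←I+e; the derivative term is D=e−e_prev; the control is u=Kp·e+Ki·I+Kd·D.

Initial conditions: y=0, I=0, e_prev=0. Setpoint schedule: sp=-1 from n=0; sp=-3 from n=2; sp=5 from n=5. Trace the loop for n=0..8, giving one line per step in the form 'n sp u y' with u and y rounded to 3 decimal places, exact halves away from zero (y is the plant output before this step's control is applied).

(exact arithmetic carried between steps; '≈' marks a value shown rounded to 6 d.p. or computed from one; I and e_prev carry over from the previous line; the table rounds u and y to 3 d.p., halves away from zero)
n=0: y=0, sp=-1, e=sp−y=-1; I=-1, D=e−e_prev=-1; u=0·(-1)+1/4·(-1)+3/4·(-1)=-1; next y=-3/5·0+1/4·(-1)=-0.25
n=1: y=-0.25, sp=-1, e=sp−y=-0.75; I=-1.75, D=e−e_prev=0.25; u=0·(-0.75)+1/4·(-1.75)+3/4·0.25=-0.25; next y=-3/5·(-0.25)+1/4·(-0.25)=0.0875
n=2: y=0.0875, sp=-3, e=sp−y=-3.0875; I=-4.8375, D=e−e_prev=-2.3375; u=0·(-3.0875)+1/4·(-4.8375)+3/4·(-2.3375)=-2.9625; next y=-3/5·0.0875+1/4·(-2.9625)=-0.793125
n=3: y=-0.793125, sp=-3, e=sp−y=-2.206875; I=-7.044375, D=e−e_prev=0.880625; u=0·(-2.206875)+1/4·(-7.044375)+3/4·0.880625=-1.100625; next y=-3/5·(-0.793125)+1/4·(-1.100625)≈0.200719
n=4: y≈0.200719, sp=-3, e=sp−y≈-3.200719; I≈-10.245094, D=e−e_prev≈-0.993844; u=0·(-3.200719)+1/4·(-10.245094)+3/4·(-0.993844)≈-3.306656; next y=-3/5·0.200719+1/4·(-3.306656)≈-0.947095
n=5: y≈-0.947095, sp=5, e=sp−y≈5.947095; I≈-4.297998, D=e−e_prev≈9.147814; u=0·5.947095+1/4·(-4.297998)+3/4·9.147814≈5.786361; next y=-3/5·(-0.947095)+1/4·5.786361≈2.014847
n=6: y≈2.014847, sp=5, e=sp−y≈2.985153; I≈-1.312846, D=e−e_prev≈-2.961943; u=0·2.985153+1/4·(-1.312846)+3/4·(-2.961943)≈-2.549669; next y=-3/5·2.014847+1/4·(-2.549669)≈-1.846326
n=7: y≈-1.846326, sp=5, e=sp−y≈6.846326; I≈5.533480, D=e−e_prev≈3.861173; u=0·6.846326+1/4·5.533480+3/4·3.861173≈4.279250; next y=-3/5·(-1.846326)+1/4·4.279250≈2.177608
n=8: y≈2.177608, sp=5, e=sp−y≈2.822392; I≈8.355872, D=e−e_prev≈-4.023933; u=0·2.822392+1/4·8.355872+3/4·(-4.023933)≈-0.928982; next y=-3/5·2.177608+1/4·(-0.928982)≈-1.538810

0 -1 -1.000 0.000
1 -1 -0.250 -0.250
2 -3 -2.963 0.088
3 -3 -1.101 -0.793
4 -3 -3.307 0.201
5 5 5.786 -0.947
6 5 -2.550 2.015
7 5 4.279 -1.846
8 5 -0.929 2.178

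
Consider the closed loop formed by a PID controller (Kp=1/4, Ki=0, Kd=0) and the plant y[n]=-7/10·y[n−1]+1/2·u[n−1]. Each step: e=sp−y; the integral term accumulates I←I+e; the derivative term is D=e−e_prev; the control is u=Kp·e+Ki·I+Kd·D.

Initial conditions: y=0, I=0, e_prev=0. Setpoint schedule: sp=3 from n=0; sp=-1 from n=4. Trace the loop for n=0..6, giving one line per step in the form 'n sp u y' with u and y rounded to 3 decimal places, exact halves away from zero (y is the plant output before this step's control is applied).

0 3 0.750 0.000
1 3 0.656 0.375
2 3 0.734 0.066
3 3 0.670 0.321
4 -1 -0.278 0.110
5 -1 -0.196 -0.216
6 -1 -0.263 0.053

(exact arithmetic carried between steps; '≈' marks a value shown rounded to 6 d.p. or computed from one; I and e_prev carry over from the previous line; the table rounds u and y to 3 d.p., halves away from zero)
n=0: y=0, sp=3, e=sp−y=3; I=3, D=e−e_prev=3; u=1/4·3+0·3+0·3=0.75; next y=-7/10·0+1/2·0.75=0.375
n=1: y=0.375, sp=3, e=sp−y=2.625; I=5.625, D=e−e_prev=-0.375; u=1/4·2.625+0·5.625+0·(-0.375)=0.65625; next y=-7/10·0.375+1/2·0.65625=0.065625
n=2: y=0.065625, sp=3, e=sp−y=2.934375; I=8.559375, D=e−e_prev=0.309375; u=1/4·2.934375+0·8.559375+0·0.309375≈0.733594; next y=-7/10·0.065625+1/2·0.733594≈0.320859
n=3: y≈0.320859, sp=3, e=sp−y≈2.679141; I≈11.238516, D=e−e_prev≈-0.255234; u=1/4·2.679141+0·11.238516+0·(-0.255234)≈0.669785; next y=-7/10·0.320859+1/2·0.669785≈0.110291
n=4: y≈0.110291, sp=-1, e=sp−y≈-1.110291; I≈10.128225, D=e−e_prev≈-3.789432; u=1/4·(-1.110291)+0·10.128225+0·(-3.789432)≈-0.277573; next y=-7/10·0.110291+1/2·(-0.277573)≈-0.215990
n=5: y≈-0.215990, sp=-1, e=sp−y≈-0.784010; I≈9.344215, D=e−e_prev≈0.326281; u=1/4·(-0.784010)+0·9.344215+0·0.326281≈-0.196002; next y=-7/10·(-0.215990)+1/2·(-0.196002)≈0.053192
n=6: y≈0.053192, sp=-1, e=sp−y≈-1.053192; I≈8.291023, D=e−e_prev≈-0.269182; u=1/4·(-1.053192)+0·8.291023+0·(-0.269182)≈-0.263298; next y=-7/10·0.053192+1/2·(-0.263298)≈-0.168883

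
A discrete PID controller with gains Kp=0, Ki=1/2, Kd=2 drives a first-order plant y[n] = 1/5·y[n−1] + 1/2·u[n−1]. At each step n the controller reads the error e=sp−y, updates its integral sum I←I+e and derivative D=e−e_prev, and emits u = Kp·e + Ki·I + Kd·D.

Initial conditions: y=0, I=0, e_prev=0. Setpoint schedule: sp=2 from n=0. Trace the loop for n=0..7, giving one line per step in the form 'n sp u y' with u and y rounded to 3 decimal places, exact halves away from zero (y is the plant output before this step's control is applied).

(exact arithmetic carried between steps; '≈' marks a value shown rounded to 6 d.p. or computed from one; I and e_prev carry over from the previous line; the table rounds u and y to 3 d.p., halves away from zero)
n=0: y=0, sp=2, e=sp−y=2; I=2, D=e−e_prev=2; u=0·2+1/2·2+2·2=5; next y=1/5·0+1/2·5=2.5
n=1: y=2.5, sp=2, e=sp−y=-0.5; I=1.5, D=e−e_prev=-2.5; u=0·(-0.5)+1/2·1.5+2·(-2.5)=-4.25; next y=1/5·2.5+1/2·(-4.25)=-1.625
n=2: y=-1.625, sp=2, e=sp−y=3.625; I=5.125, D=e−e_prev=4.125; u=0·3.625+1/2·5.125+2·4.125=10.8125; next y=1/5·(-1.625)+1/2·10.8125=5.08125
n=3: y=5.08125, sp=2, e=sp−y=-3.08125; I=2.04375, D=e−e_prev=-6.70625; u=0·(-3.08125)+1/2·2.04375+2·(-6.70625)=-12.390625; next y=1/5·5.08125+1/2·(-12.390625)≈-5.179063
n=4: y≈-5.179063, sp=2, e=sp−y≈7.179063; I≈9.222813, D=e−e_prev≈10.260313; u=0·7.179063+1/2·9.222813+2·10.260313≈25.132031; next y=1/5·(-5.179063)+1/2·25.132031≈11.530203
n=5: y≈11.530203, sp=2, e=sp−y≈-9.530203; I≈-0.307391, D=e−e_prev≈-16.709266; u=0·(-9.530203)+1/2·(-0.307391)+2·(-16.709266)≈-33.572227; next y=1/5·11.530203+1/2·(-33.572227)≈-14.480073
n=6: y≈-14.480073, sp=2, e=sp−y≈16.480073; I≈16.172682, D=e−e_prev≈26.010276; u=0·16.480073+1/2·16.172682+2·26.010276≈60.106893; next y=1/5·(-14.480073)+1/2·60.106893≈27.157432
n=7: y≈27.157432, sp=2, e=sp−y≈-25.157432; I≈-8.984750, D=e−e_prev≈-41.637504; u=0·(-25.157432)+1/2·(-8.984750)+2·(-41.637504)≈-87.767384; next y=1/5·27.157432+1/2·(-87.767384)≈-38.452205

0 2 5.000 0.000
1 2 -4.250 2.500
2 2 10.813 -1.625
3 2 -12.391 5.081
4 2 25.132 -5.179
5 2 -33.572 11.530
6 2 60.107 -14.480
7 2 -87.767 27.157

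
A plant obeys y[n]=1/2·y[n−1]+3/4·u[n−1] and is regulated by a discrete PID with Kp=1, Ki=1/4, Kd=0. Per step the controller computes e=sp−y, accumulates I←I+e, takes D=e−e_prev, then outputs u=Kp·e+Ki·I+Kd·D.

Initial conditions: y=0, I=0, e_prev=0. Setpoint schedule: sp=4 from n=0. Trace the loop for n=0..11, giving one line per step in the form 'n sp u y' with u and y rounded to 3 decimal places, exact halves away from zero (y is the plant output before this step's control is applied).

0 4 5.000 0.000
1 4 1.313 3.750
2 4 2.488 2.859
3 4 2.228 3.296
4 4 2.375 3.319
5 4 2.393 3.441
6 4 2.440 3.515
7 4 2.471 3.587
8 4 2.500 3.647
9 4 2.524 3.698
10 4 2.545 3.742
11 4 2.562 3.779

(exact arithmetic carried between steps; '≈' marks a value shown rounded to 6 d.p. or computed from one; I and e_prev carry over from the previous line; the table rounds u and y to 3 d.p., halves away from zero)
n=0: y=0, sp=4, e=sp−y=4; I=4, D=e−e_prev=4; u=1·4+1/4·4+0·4=5; next y=1/2·0+3/4·5=3.75
n=1: y=3.75, sp=4, e=sp−y=0.25; I=4.25, D=e−e_prev=-3.75; u=1·0.25+1/4·4.25+0·(-3.75)=1.3125; next y=1/2·3.75+3/4·1.3125=2.859375
n=2: y=2.859375, sp=4, e=sp−y=1.140625; I=5.390625, D=e−e_prev=0.890625; u=1·1.140625+1/4·5.390625+0·0.890625≈2.488281; next y=1/2·2.859375+3/4·2.488281≈3.295898
n=3: y≈3.295898, sp=4, e=sp−y≈0.704102; I≈6.094727, D=e−e_prev≈-0.436523; u=1·0.704102+1/4·6.094727+0·(-0.436523)≈2.227783; next y=1/2·3.295898+3/4·2.227783≈3.318787
n=4: y≈3.318787, sp=4, e=sp−y≈0.681213; I≈6.775940, D=e−e_prev≈-0.022888; u=1·0.681213+1/4·6.775940+0·(-0.022888)≈2.375198; next y=1/2·3.318787+3/4·2.375198≈3.440792
n=5: y≈3.440792, sp=4, e=sp−y≈0.559208; I≈7.335148, D=e−e_prev≈-0.122005; u=1·0.559208+1/4·7.335148+0·(-0.122005)≈2.392995; next y=1/2·3.440792+3/4·2.392995≈3.515142
n=6: y≈3.515142, sp=4, e=sp−y≈0.484858; I≈7.820006, D=e−e_prev≈-0.074350; u=1·0.484858+1/4·7.820006+0·(-0.074350)≈2.439859; next y=1/2·3.515142+3/4·2.439859≈3.587466
n=7: y≈3.587466, sp=4, e=sp−y≈0.412534; I≈8.232540, D=e−e_prev≈-0.072323; u=1·0.412534+1/4·8.232540+0·(-0.072323)≈2.470670; next y=1/2·3.587466+3/4·2.470670≈3.646735
n=8: y≈3.646735, sp=4, e=sp−y≈0.353265; I≈8.585805, D=e−e_prev≈-0.059269; u=1·0.353265+1/4·8.585805+0·(-0.059269)≈2.499716; next y=1/2·3.646735+3/4·2.499716≈3.698155
n=9: y≈3.698155, sp=4, e=sp−y≈0.301845; I≈8.887650, D=e−e_prev≈-0.051420; u=1·0.301845+1/4·8.887650+0·(-0.051420)≈2.523758; next y=1/2·3.698155+3/4·2.523758≈3.741896
n=10: y≈3.741896, sp=4, e=sp−y≈0.258104; I≈9.145755, D=e−e_prev≈-0.043741; u=1·0.258104+1/4·9.145755+0·(-0.043741)≈2.544543; next y=1/2·3.741896+3/4·2.544543≈3.779355
n=11: y≈3.779355, sp=4, e=sp−y≈0.220645; I≈9.366400, D=e−e_prev≈-0.037459; u=1·0.220645+1/4·9.366400+0·(-0.037459)≈2.562245; next y=1/2·3.779355+3/4·2.562245≈3.811361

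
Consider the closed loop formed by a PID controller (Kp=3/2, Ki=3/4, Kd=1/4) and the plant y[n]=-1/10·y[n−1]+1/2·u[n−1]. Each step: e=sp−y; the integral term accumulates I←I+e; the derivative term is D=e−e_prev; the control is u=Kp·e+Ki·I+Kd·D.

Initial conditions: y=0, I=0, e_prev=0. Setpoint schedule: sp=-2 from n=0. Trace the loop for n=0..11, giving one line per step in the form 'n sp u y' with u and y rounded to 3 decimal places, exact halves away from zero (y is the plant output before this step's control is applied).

(exact arithmetic carried between steps; '≈' marks a value shown rounded to 6 d.p. or computed from one; I and e_prev carry over from the previous line; the table rounds u and y to 3 d.p., halves away from zero)
n=0: y=0, sp=-2, e=sp−y=-2; I=-2, D=e−e_prev=-2; u=3/2·(-2)+3/4·(-2)+1/4·(-2)=-5; next y=-1/10·0+1/2·(-5)=-2.5
n=1: y=-2.5, sp=-2, e=sp−y=0.5; I=-1.5, D=e−e_prev=2.5; u=3/2·0.5+3/4·(-1.5)+1/4·2.5=0.25; next y=-1/10·(-2.5)+1/2·0.25=0.375
n=2: y=0.375, sp=-2, e=sp−y=-2.375; I=-3.875, D=e−e_prev=-2.875; u=3/2·(-2.375)+3/4·(-3.875)+1/4·(-2.875)=-7.1875; next y=-1/10·0.375+1/2·(-7.1875)=-3.63125
n=3: y=-3.63125, sp=-2, e=sp−y=1.63125; I=-2.24375, D=e−e_prev=4.00625; u=3/2·1.63125+3/4·(-2.24375)+1/4·4.00625=1.765625; next y=-1/10·(-3.63125)+1/2·1.765625≈1.245938
n=4: y≈1.245938, sp=-2, e=sp−y≈-3.245938; I≈-5.489688, D=e−e_prev≈-4.877188; u=3/2·(-3.245938)+3/4·(-5.489688)+1/4·(-4.877188)≈-10.205469; next y=-1/10·1.245938+1/2·(-10.205469)≈-5.227328
n=5: y≈-5.227328, sp=-2, e=sp−y≈3.227328; I≈-2.262359, D=e−e_prev≈6.473266; u=3/2·3.227328+3/4·(-2.262359)+1/4·6.473266≈4.762539; next y=-1/10·(-5.227328)+1/2·4.762539≈2.904002
n=6: y≈2.904002, sp=-2, e=sp−y≈-4.904002; I≈-7.166362, D=e−e_prev≈-8.131330; u=3/2·(-4.904002)+3/4·(-7.166362)+1/4·(-8.131330)≈-14.763607; next y=-1/10·2.904002+1/2·(-14.763607)≈-7.672204
n=7: y≈-7.672204, sp=-2, e=sp−y≈5.672204; I≈-1.494158, D=e−e_prev≈10.576206; u=3/2·5.672204+3/4·(-1.494158)+1/4·10.576206≈10.031739; next y=-1/10·(-7.672204)+1/2·10.031739≈5.783090
n=8: y≈5.783090, sp=-2, e=sp−y≈-7.783090; I≈-9.277248, D=e−e_prev≈-13.455294; u=3/2·(-7.783090)+3/4·(-9.277248)+1/4·(-13.455294)≈-21.996394; next y=-1/10·5.783090+1/2·(-21.996394)≈-11.576506
n=9: y≈-11.576506, sp=-2, e=sp−y≈9.576506; I≈0.299258, D=e−e_prev≈17.359596; u=3/2·9.576506+3/4·0.299258+1/4·17.359596≈18.929102; next y=-1/10·(-11.576506)+1/2·18.929102≈10.622202
n=10: y≈10.622202, sp=-2, e=sp−y≈-12.622202; I≈-12.322943, D=e−e_prev≈-22.198708; u=3/2·(-12.622202)+3/4·(-12.322943)+1/4·(-22.198708)≈-33.725187; next y=-1/10·10.622202+1/2·(-33.725187)≈-17.924814
n=11: y≈-17.924814, sp=-2, e=sp−y≈15.924814; I≈3.601870, D=e−e_prev≈28.547015; u=3/2·15.924814+3/4·3.601870+1/4·28.547015≈33.725377; next y=-1/10·(-17.924814)+1/2·33.725377≈18.655170

0 -2 -5.000 0.000
1 -2 0.250 -2.500
2 -2 -7.188 0.375
3 -2 1.766 -3.631
4 -2 -10.205 1.246
5 -2 4.763 -5.227
6 -2 -14.764 2.904
7 -2 10.032 -7.672
8 -2 -21.996 5.783
9 -2 18.929 -11.577
10 -2 -33.725 10.622
11 -2 33.725 -17.925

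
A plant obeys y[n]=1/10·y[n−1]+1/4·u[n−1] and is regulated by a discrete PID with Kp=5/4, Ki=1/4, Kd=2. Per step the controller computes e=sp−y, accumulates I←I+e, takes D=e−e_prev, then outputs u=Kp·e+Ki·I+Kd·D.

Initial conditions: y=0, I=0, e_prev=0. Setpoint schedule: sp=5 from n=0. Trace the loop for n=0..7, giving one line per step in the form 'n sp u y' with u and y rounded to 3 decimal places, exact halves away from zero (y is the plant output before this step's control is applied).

(exact arithmetic carried between steps; '≈' marks a value shown rounded to 6 d.p. or computed from one; I and e_prev carry over from the previous line; the table rounds u and y to 3 d.p., halves away from zero)
n=0: y=0, sp=5, e=sp−y=5; I=5, D=e−e_prev=5; u=5/4·5+1/4·5+2·5=17.5; next y=1/10·0+1/4·17.5=4.375
n=1: y=4.375, sp=5, e=sp−y=0.625; I=5.625, D=e−e_prev=-4.375; u=5/4·0.625+1/4·5.625+2·(-4.375)=-6.5625; next y=1/10·4.375+1/4·(-6.5625)=-1.203125
n=2: y=-1.203125, sp=5, e=sp−y=6.203125; I=11.828125, D=e−e_prev=5.578125; u=5/4·6.203125+1/4·11.828125+2·5.578125≈21.867188; next y=1/10·(-1.203125)+1/4·21.867188≈5.346484
n=3: y≈5.346484, sp=5, e=sp−y≈-0.346484; I≈11.481641, D=e−e_prev≈-6.549609; u=5/4·(-0.346484)+1/4·11.481641+2·(-6.549609)≈-10.661914; next y=1/10·5.346484+1/4·(-10.661914)≈-2.130830
n=4: y≈-2.130830, sp=5, e=sp−y≈7.130830; I≈18.612471, D=e−e_prev≈7.477314; u=5/4·7.130830+1/4·18.612471+2·7.477314≈28.521284; next y=1/10·(-2.130830)+1/4·28.521284≈6.917238
n=5: y≈6.917238, sp=5, e=sp−y≈-1.917238; I≈16.695233, D=e−e_prev≈-9.048068; u=5/4·(-1.917238)+1/4·16.695233+2·(-9.048068)≈-16.318876; next y=1/10·6.917238+1/4·(-16.318876)≈-3.387995
n=6: y≈-3.387995, sp=5, e=sp−y≈8.387995; I≈25.083228, D=e−e_prev≈10.305233; u=5/4·8.387995+1/4·25.083228+2·10.305233≈37.366267; next y=1/10·(-3.387995)+1/4·37.366267≈9.002767
n=7: y≈9.002767, sp=5, e=sp−y≈-4.002767; I≈21.080461, D=e−e_prev≈-12.390762; u=5/4·(-4.002767)+1/4·21.080461+2·(-12.390762)≈-24.514869; next y=1/10·9.002767+1/4·(-24.514869)≈-5.228440

0 5 17.500 0.000
1 5 -6.563 4.375
2 5 21.867 -1.203
3 5 -10.662 5.346
4 5 28.521 -2.131
5 5 -16.319 6.917
6 5 37.366 -3.388
7 5 -24.515 9.003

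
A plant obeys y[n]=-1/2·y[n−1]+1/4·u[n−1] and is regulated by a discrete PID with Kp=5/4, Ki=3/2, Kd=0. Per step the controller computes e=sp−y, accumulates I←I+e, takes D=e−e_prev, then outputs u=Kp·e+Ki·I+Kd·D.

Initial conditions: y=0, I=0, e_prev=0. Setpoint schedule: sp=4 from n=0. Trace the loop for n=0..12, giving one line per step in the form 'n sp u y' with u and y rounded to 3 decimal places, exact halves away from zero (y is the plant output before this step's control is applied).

(exact arithmetic carried between steps; '≈' marks a value shown rounded to 6 d.p. or computed from one; I and e_prev carry over from the previous line; the table rounds u and y to 3 d.p., halves away from zero)
n=0: y=0, sp=4, e=sp−y=4; I=4, D=e−e_prev=4; u=5/4·4+3/2·4+0·4=11; next y=-1/2·0+1/4·11=2.75
n=1: y=2.75, sp=4, e=sp−y=1.25; I=5.25, D=e−e_prev=-2.75; u=5/4·1.25+3/2·5.25+0·(-2.75)=9.4375; next y=-1/2·2.75+1/4·9.4375=0.984375
n=2: y=0.984375, sp=4, e=sp−y=3.015625; I=8.265625, D=e−e_prev=1.765625; u=5/4·3.015625+3/2·8.265625+0·1.765625≈16.167969; next y=-1/2·0.984375+1/4·16.167969≈3.549805
n=3: y≈3.549805, sp=4, e=sp−y≈0.450195; I≈8.715820, D=e−e_prev≈-2.565430; u=5/4·0.450195+3/2·8.715820+0·(-2.565430)≈13.636475; next y=-1/2·3.549805+1/4·13.636475≈1.634216
n=4: y≈1.634216, sp=4, e=sp−y≈2.365784; I≈11.081604, D=e−e_prev≈1.915588; u=5/4·2.365784+3/2·11.081604+0·1.915588≈19.579636; next y=-1/2·1.634216+1/4·19.579636≈4.077801
n=5: y≈4.077801, sp=4, e=sp−y≈-0.077801; I≈11.003803, D=e−e_prev≈-2.443584; u=5/4·(-0.077801)+3/2·11.003803+0·(-2.443584)≈16.408454; next y=-1/2·4.077801+1/4·16.408454≈2.063213
n=6: y≈2.063213, sp=4, e=sp−y≈1.936787; I≈12.940590, D=e−e_prev≈2.014588; u=5/4·1.936787+3/2·12.940590+0·2.014588≈21.831869; next y=-1/2·2.063213+1/4·21.831869≈4.426361
n=7: y≈4.426361, sp=4, e=sp−y≈-0.426361; I≈12.514229, D=e−e_prev≈-2.363148; u=5/4·(-0.426361)+3/2·12.514229+0·(-2.363148)≈18.238393; next y=-1/2·4.426361+1/4·18.238393≈2.346418
n=8: y≈2.346418, sp=4, e=sp−y≈1.653582; I≈14.167811, D=e−e_prev≈2.079943; u=5/4·1.653582+3/2·14.167811+0·2.079943≈23.318695; next y=-1/2·2.346418+1/4·23.318695≈4.656465
n=9: y≈4.656465, sp=4, e=sp−y≈-0.656465; I≈13.511347, D=e−e_prev≈-2.310047; u=5/4·(-0.656465)+3/2·13.511347+0·(-2.310047)≈19.446439; next y=-1/2·4.656465+1/4·19.446439≈2.533378
n=10: y≈2.533378, sp=4, e=sp−y≈1.466622; I≈14.977969, D=e−e_prev≈2.123087; u=5/4·1.466622+3/2·14.977969+0·2.123087≈24.300232; next y=-1/2·2.533378+1/4·24.300232≈4.808369
n=11: y≈4.808369, sp=4, e=sp−y≈-0.808369; I≈14.169600, D=e−e_prev≈-2.274992; u=5/4·(-0.808369)+3/2·14.169600+0·(-2.274992)≈20.243939; next y=-1/2·4.808369+1/4·20.243939≈2.656800
n=12: y≈2.656800, sp=4, e=sp−y≈1.343200; I≈15.512800, D=e−e_prev≈2.151569; u=5/4·1.343200+3/2·15.512800+0·2.151569≈24.948200; next y=-1/2·2.656800+1/4·24.948200≈4.908650

0 4 11.000 0.000
1 4 9.438 2.750
2 4 16.168 0.984
3 4 13.636 3.550
4 4 19.580 1.634
5 4 16.408 4.078
6 4 21.832 2.063
7 4 18.238 4.426
8 4 23.319 2.346
9 4 19.446 4.656
10 4 24.300 2.533
11 4 20.244 4.808
12 4 24.948 2.657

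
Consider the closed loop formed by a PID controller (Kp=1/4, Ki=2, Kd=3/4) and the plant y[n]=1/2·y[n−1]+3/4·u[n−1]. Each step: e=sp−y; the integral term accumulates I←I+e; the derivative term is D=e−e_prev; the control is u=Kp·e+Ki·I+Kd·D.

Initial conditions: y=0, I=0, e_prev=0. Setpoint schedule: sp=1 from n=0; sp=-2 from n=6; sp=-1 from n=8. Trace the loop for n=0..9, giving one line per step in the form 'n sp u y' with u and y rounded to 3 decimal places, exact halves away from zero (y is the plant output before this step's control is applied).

0 1 3.000 0.000
1 1 -2.500 2.250
2 1 5.688 -0.750
3 1 -6.984 3.891
4 1 12.266 -3.293
5 1 -17.073 7.553
6 -2 18.699 -9.029
7 -2 -33.046 9.510
8 -1 49.457 -20.029
9 -1 -76.711 27.078

(exact arithmetic carried between steps; '≈' marks a value shown rounded to 6 d.p. or computed from one; I and e_prev carry over from the previous line; the table rounds u and y to 3 d.p., halves away from zero)
n=0: y=0, sp=1, e=sp−y=1; I=1, D=e−e_prev=1; u=1/4·1+2·1+3/4·1=3; next y=1/2·0+3/4·3=2.25
n=1: y=2.25, sp=1, e=sp−y=-1.25; I=-0.25, D=e−e_prev=-2.25; u=1/4·(-1.25)+2·(-0.25)+3/4·(-2.25)=-2.5; next y=1/2·2.25+3/4·(-2.5)=-0.75
n=2: y=-0.75, sp=1, e=sp−y=1.75; I=1.5, D=e−e_prev=3; u=1/4·1.75+2·1.5+3/4·3=5.6875; next y=1/2·(-0.75)+3/4·5.6875=3.890625
n=3: y=3.890625, sp=1, e=sp−y=-2.890625; I=-1.390625, D=e−e_prev=-4.640625; u=1/4·(-2.890625)+2·(-1.390625)+3/4·(-4.640625)=-6.984375; next y=1/2·3.890625+3/4·(-6.984375)≈-3.292969
n=4: y≈-3.292969, sp=1, e=sp−y≈4.292969; I≈2.902344, D=e−e_prev≈7.183594; u=1/4·4.292969+2·2.902344+3/4·7.183594≈12.265625; next y=1/2·(-3.292969)+3/4·12.265625≈7.552734
n=5: y≈7.552734, sp=1, e=sp−y≈-6.552734; I≈-3.650391, D=e−e_prev≈-10.845703; u=1/4·(-6.552734)+2·(-3.650391)+3/4·(-10.845703)≈-17.073242; next y=1/2·7.552734+3/4·(-17.073242)≈-9.028564
n=6: y≈-9.028564, sp=-2, e=sp−y≈7.028564; I≈3.378174, D=e−e_prev≈13.581299; u=1/4·7.028564+2·3.378174+3/4·13.581299≈18.699463; next y=1/2·(-9.028564)+3/4·18.699463≈9.510315
n=7: y≈9.510315, sp=-2, e=sp−y≈-11.510315; I≈-8.132141, D=e−e_prev≈-18.538879; u=1/4·(-11.510315)+2·(-8.132141)+3/4·(-18.538879)≈-33.046021; next y=1/2·9.510315+3/4·(-33.046021)≈-20.029358
n=8: y≈-20.029358, sp=-1, e=sp−y≈19.029358; I≈10.897217, D=e−e_prev≈30.539673; u=1/4·19.029358+2·10.897217+3/4·30.539673≈49.456528; next y=1/2·(-20.029358)+3/4·49.456528≈27.077717
n=9: y≈27.077717, sp=-1, e=sp−y≈-28.077717; I≈-17.180500, D=e−e_prev≈-47.107075; u=1/4·(-28.077717)+2·(-17.180500)+3/4·(-47.107075)≈-76.710735; next y=1/2·27.077717+3/4·(-76.710735)≈-43.994193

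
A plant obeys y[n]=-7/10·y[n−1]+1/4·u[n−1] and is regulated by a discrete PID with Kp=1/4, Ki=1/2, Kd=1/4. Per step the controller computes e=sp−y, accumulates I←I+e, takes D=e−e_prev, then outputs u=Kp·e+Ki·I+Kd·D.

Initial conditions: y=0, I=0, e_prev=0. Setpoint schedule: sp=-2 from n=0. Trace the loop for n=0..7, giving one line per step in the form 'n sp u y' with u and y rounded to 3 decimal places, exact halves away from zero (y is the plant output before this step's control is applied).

0 -2 -2.000 0.000
1 -2 -2.000 -0.500
2 -2 -3.225 -0.150
3 -2 -3.511 -0.701
4 -2 -4.613 -0.387
5 -2 -4.845 -0.882
6 -2 -5.817 -0.594
7 -2 -6.003 -1.039

(exact arithmetic carried between steps; '≈' marks a value shown rounded to 6 d.p. or computed from one; I and e_prev carry over from the previous line; the table rounds u and y to 3 d.p., halves away from zero)
n=0: y=0, sp=-2, e=sp−y=-2; I=-2, D=e−e_prev=-2; u=1/4·(-2)+1/2·(-2)+1/4·(-2)=-2; next y=-7/10·0+1/4·(-2)=-0.5
n=1: y=-0.5, sp=-2, e=sp−y=-1.5; I=-3.5, D=e−e_prev=0.5; u=1/4·(-1.5)+1/2·(-3.5)+1/4·0.5=-2; next y=-7/10·(-0.5)+1/4·(-2)=-0.15
n=2: y=-0.15, sp=-2, e=sp−y=-1.85; I=-5.35, D=e−e_prev=-0.35; u=1/4·(-1.85)+1/2·(-5.35)+1/4·(-0.35)=-3.225; next y=-7/10·(-0.15)+1/4·(-3.225)=-0.70125
n=3: y=-0.70125, sp=-2, e=sp−y=-1.29875; I=-6.64875, D=e−e_prev=0.55125; u=1/4·(-1.29875)+1/2·(-6.64875)+1/4·0.55125=-3.51125; next y=-7/10·(-0.70125)+1/4·(-3.51125)≈-0.386938
n=4: y≈-0.386938, sp=-2, e=sp−y≈-1.613063; I≈-8.261813, D=e−e_prev≈-0.314313; u=1/4·(-1.613063)+1/2·(-8.261813)+1/4·(-0.314313)≈-4.61275; next y=-7/10·(-0.386938)+1/4·(-4.61275)≈-0.882331
n=5: y≈-0.882331, sp=-2, e=sp−y≈-1.117669; I≈-9.379481, D=e−e_prev≈0.495394; u=1/4·(-1.117669)+1/2·(-9.379481)+1/4·0.495394≈-4.845309; next y=-7/10·(-0.882331)+1/4·(-4.845309)≈-0.593695
n=6: y≈-0.593695, sp=-2, e=sp−y≈-1.406305; I≈-10.785786, D=e−e_prev≈-0.288636; u=1/4·(-1.406305)+1/2·(-10.785786)+1/4·(-0.288636)≈-5.816628; next y=-7/10·(-0.593695)+1/4·(-5.816628)≈-1.038570
n=7: y≈-1.038570, sp=-2, e=sp−y≈-0.961430; I≈-11.747216, D=e−e_prev≈0.444875; u=1/4·(-0.961430)+1/2·(-11.747216)+1/4·0.444875≈-6.002747; next y=-7/10·(-1.038570)+1/4·(-6.002747)≈-0.773688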